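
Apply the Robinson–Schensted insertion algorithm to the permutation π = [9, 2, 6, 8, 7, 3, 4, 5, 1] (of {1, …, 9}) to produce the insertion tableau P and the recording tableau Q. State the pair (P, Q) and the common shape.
P = [1, 3, 4, 5] / [2, 7] / [6] / [8] / [9];  Q = [1, 3, 4, 8] / [2, 7] / [5] / [6] / [9];  common shape = (4, 2, 1, 1, 1)

Row-insert the values π_1, π_2, … into P one at a time, bumping the leftmost entry strictly greater than the inserted value down to the next row. The recording tableau Q records, in position (i, j), the step at which that cell was added to P.
  Insert 9 (step 1): P = [9];  Q = [1]
  Insert 2 (step 2): P = [2] / [9];  Q = [1] / [2]
  Insert 6 (step 3): P = [2, 6] / [9];  Q = [1, 3] / [2]
  Insert 8 (step 4): P = [2, 6, 8] / [9];  Q = [1, 3, 4] / [2]
  Insert 7 (step 5): P = [2, 6, 7] / [8] / [9];  Q = [1, 3, 4] / [2] / [5]
  Insert 3 (step 6): P = [2, 3, 7] / [6] / [8] / [9];  Q = [1, 3, 4] / [2] / [5] / [6]
  Insert 4 (step 7): P = [2, 3, 4] / [6, 7] / [8] / [9];  Q = [1, 3, 4] / [2, 7] / [5] / [6]
  Insert 5 (step 8): P = [2, 3, 4, 5] / [6, 7] / [8] / [9];  Q = [1, 3, 4, 8] / [2, 7] / [5] / [6]
  Insert 1 (step 9): P = [1, 3, 4, 5] / [2, 7] / [6] / [8] / [9];  Q = [1, 3, 4, 8] / [2, 7] / [5] / [6] / [9]
Final shape: (4, 2, 1, 1, 1).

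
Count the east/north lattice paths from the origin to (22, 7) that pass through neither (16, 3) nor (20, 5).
Number of paths = 1125720

Inclusion–exclusion. Total paths: C(29, 22) = 1560780. Through P₁: C(19, 16)·C(10, 6) = 203490. Through P₂: C(25, 20)·C(4, 2) = 318780. Since P₁ is strictly southwest of P₂, a monotone path through both must visit P₁ then P₂; paths through both = C(19, 16)·C(6, 4)·C(4, 2) = 87210. Avoid both = 1560780 − 203490 − 318780 + 87210 = 1125720.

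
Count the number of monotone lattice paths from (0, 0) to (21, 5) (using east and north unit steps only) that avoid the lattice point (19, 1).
Number of paths = 65480

Total paths from (0, 0) to (21, 5): C(26, 21) = 65780. Paths through (19, 1): (paths (0, 0) → (19, 1)) × (paths (19, 1) → (21, 5)) = C(20, 19) · C(6, 2) = 20 · 15 = 300. Avoidance count = 65780 − 300 = 65480.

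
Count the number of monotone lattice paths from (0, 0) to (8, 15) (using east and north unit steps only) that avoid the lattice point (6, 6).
Number of paths = 439494

Total paths from (0, 0) to (8, 15): C(23, 8) = 490314. Paths through (6, 6): (paths (0, 0) → (6, 6)) × (paths (6, 6) → (8, 15)) = C(12, 6) · C(11, 2) = 924 · 55 = 50820. Avoidance count = 490314 − 50820 = 439494.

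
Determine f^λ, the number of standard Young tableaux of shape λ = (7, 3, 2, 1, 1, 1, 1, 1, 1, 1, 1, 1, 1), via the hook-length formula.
# SYT of shape (7, 3, 2, 1, 1, 1, 1, 1, 1, 1, 1, 1, 1) = 28078050

Hook-length formula: f^λ = n! / Π hook(c), product over all cells c of the Young diagram. For λ = (7, 3, 2, 1, 1, 1, 1, 1, 1, 1, 1, 1, 1), n = 22 boxes. Hook lengths by row (left-to-right, top-to-bottom): [19, 8, 6, 4, 3, 2, 1]; [14, 3, 1]; [12, 1]; [10]; [9]; [8]; [7]; [6]; [5]; [4]; [3]; [2]; [1]. Product of hooks = 40031295897600. So f^λ = 22! / 40031295897600 = 1124000727777607680000 / 40031295897600 = 28078050.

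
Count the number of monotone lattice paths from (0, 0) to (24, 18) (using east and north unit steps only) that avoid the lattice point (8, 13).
Number of paths = 349556303040

Total paths from (0, 0) to (24, 18): C(42, 24) = 353697121050. Paths through (8, 13): (paths (0, 0) → (8, 13)) × (paths (8, 13) → (24, 18)) = C(21, 8) · C(21, 16) = 203490 · 20349 = 4140818010. Avoidance count = 353697121050 − 4140818010 = 349556303040.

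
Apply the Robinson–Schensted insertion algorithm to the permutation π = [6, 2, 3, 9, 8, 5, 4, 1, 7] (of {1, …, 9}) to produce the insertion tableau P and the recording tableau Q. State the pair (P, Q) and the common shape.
P = [1, 3, 4, 7] / [2, 8] / [5] / [6] / [9];  Q = [1, 3, 4, 9] / [2, 5] / [6] / [7] / [8];  common shape = (4, 2, 1, 1, 1)

Row-insert the values π_1, π_2, … into P one at a time, bumping the leftmost entry strictly greater than the inserted value down to the next row. The recording tableau Q records, in position (i, j), the step at which that cell was added to P.
  Insert 6 (step 1): P = [6];  Q = [1]
  Insert 2 (step 2): P = [2] / [6];  Q = [1] / [2]
  Insert 3 (step 3): P = [2, 3] / [6];  Q = [1, 3] / [2]
  Insert 9 (step 4): P = [2, 3, 9] / [6];  Q = [1, 3, 4] / [2]
  Insert 8 (step 5): P = [2, 3, 8] / [6, 9];  Q = [1, 3, 4] / [2, 5]
  Insert 5 (step 6): P = [2, 3, 5] / [6, 8] / [9];  Q = [1, 3, 4] / [2, 5] / [6]
  Insert 4 (step 7): P = [2, 3, 4] / [5, 8] / [6] / [9];  Q = [1, 3, 4] / [2, 5] / [6] / [7]
  Insert 1 (step 8): P = [1, 3, 4] / [2, 8] / [5] / [6] / [9];  Q = [1, 3, 4] / [2, 5] / [6] / [7] / [8]
  Insert 7 (step 9): P = [1, 3, 4, 7] / [2, 8] / [5] / [6] / [9];  Q = [1, 3, 4, 9] / [2, 5] / [6] / [7] / [8]
Final shape: (4, 2, 1, 1, 1).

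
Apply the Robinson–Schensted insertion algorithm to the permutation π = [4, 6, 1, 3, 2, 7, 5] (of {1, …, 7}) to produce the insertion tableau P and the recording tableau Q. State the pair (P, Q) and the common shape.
P = [1, 2, 5] / [3, 6, 7] / [4];  Q = [1, 2, 6] / [3, 4, 7] / [5];  common shape = (3, 3, 1)

Row-insert the values π_1, π_2, … into P one at a time, bumping the leftmost entry strictly greater than the inserted value down to the next row. The recording tableau Q records, in position (i, j), the step at which that cell was added to P.
  Insert 4 (step 1): P = [4];  Q = [1]
  Insert 6 (step 2): P = [4, 6];  Q = [1, 2]
  Insert 1 (step 3): P = [1, 6] / [4];  Q = [1, 2] / [3]
  Insert 3 (step 4): P = [1, 3] / [4, 6];  Q = [1, 2] / [3, 4]
  Insert 2 (step 5): P = [1, 2] / [3, 6] / [4];  Q = [1, 2] / [3, 4] / [5]
  Insert 7 (step 6): P = [1, 2, 7] / [3, 6] / [4];  Q = [1, 2, 6] / [3, 4] / [5]
  Insert 5 (step 7): P = [1, 2, 5] / [3, 6, 7] / [4];  Q = [1, 2, 6] / [3, 4, 7] / [5]
Final shape: (3, 3, 1).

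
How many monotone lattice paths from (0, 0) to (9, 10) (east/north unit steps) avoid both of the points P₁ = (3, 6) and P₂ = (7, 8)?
Number of paths = 43688

Inclusion–exclusion. Total paths: C(19, 9) = 92378. Through P₁: C(9, 3)·C(10, 6) = 17640. Through P₂: C(15, 7)·C(4, 2) = 38610. Since P₁ is strictly southwest of P₂, a monotone path through both must visit P₁ then P₂; paths through both = C(9, 3)·C(6, 4)·C(4, 2) = 7560. Avoid both = 92378 − 17640 − 38610 + 7560 = 43688.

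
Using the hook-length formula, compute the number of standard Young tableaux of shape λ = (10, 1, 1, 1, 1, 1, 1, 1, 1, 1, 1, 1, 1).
# SYT of shape (10, 1, 1, 1, 1, 1, 1, 1, 1, 1, 1, 1, 1) = 293930

Hook-length formula: f^λ = n! / Π hook(c), product over all cells c of the Young diagram. For λ = (10, 1, 1, 1, 1, 1, 1, 1, 1, 1, 1, 1, 1), n = 22 boxes. Hook lengths by row (left-to-right, top-to-bottom): [22, 9, 8, 7, 6, 5, 4, 3, 2, 1]; [12]; [11]; [10]; [9]; [8]; [7]; [6]; [5]; [4]; [3]; [2]; [1]. Product of hooks = 3824042213376000. So f^λ = 22! / 3824042213376000 = 1124000727777607680000 / 3824042213376000 = 293930.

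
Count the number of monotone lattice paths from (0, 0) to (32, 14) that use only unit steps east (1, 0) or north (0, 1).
Number of paths = 239877544005

A monotone lattice path from (0, 0) to (32, 14) consists of 32 east steps and 14 north steps in some order, so it is determined by which 32 of the 46 steps are east. The count is C(46, 32) = 239877544005.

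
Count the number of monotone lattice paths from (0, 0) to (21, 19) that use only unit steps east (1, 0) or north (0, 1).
Number of paths = 131282408400

A monotone lattice path from (0, 0) to (21, 19) consists of 21 east steps and 19 north steps in some order, so it is determined by which 21 of the 40 steps are east. The count is C(40, 21) = 131282408400.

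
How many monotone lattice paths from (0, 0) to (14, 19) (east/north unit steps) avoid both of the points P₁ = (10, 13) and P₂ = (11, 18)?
Number of paths = 467623764

Inclusion–exclusion. Total paths: C(33, 14) = 818809200. Through P₁: C(23, 10)·C(10, 4) = 240253860. Through P₂: C(29, 11)·C(4, 3) = 138389160. Since P₁ is strictly southwest of P₂, a monotone path through both must visit P₁ then P₂; paths through both = C(23, 10)·C(6, 1)·C(4, 3) = 27457584. Avoid both = 818809200 − 240253860 − 138389160 + 27457584 = 467623764.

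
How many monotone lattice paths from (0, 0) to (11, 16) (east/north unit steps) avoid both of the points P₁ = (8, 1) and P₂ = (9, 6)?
Number of paths = 12703785

Inclusion–exclusion. Total paths: C(27, 11) = 13037895. Through P₁: C(9, 8)·C(18, 3) = 7344. Through P₂: C(15, 9)·C(12, 2) = 330330. Since P₁ is strictly southwest of P₂, a monotone path through both must visit P₁ then P₂; paths through both = C(9, 8)·C(6, 1)·C(12, 2) = 3564. Avoid both = 13037895 − 7344 − 330330 + 3564 = 12703785.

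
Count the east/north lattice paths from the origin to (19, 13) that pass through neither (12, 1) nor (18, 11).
Number of paths = 243238998

Inclusion–exclusion. Total paths: C(32, 19) = 347373600. Through P₁: C(13, 12)·C(19, 7) = 655044. Through P₂: C(29, 18)·C(3, 1) = 103791870. Since P₁ is strictly southwest of P₂, a monotone path through both must visit P₁ then P₂; paths through both = C(13, 12)·C(16, 6)·C(3, 1) = 312312. Avoid both = 347373600 − 655044 − 103791870 + 312312 = 243238998.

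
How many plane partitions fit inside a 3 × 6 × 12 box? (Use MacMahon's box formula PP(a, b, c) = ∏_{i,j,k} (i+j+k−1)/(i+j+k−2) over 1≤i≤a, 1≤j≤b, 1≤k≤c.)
PP(3, 6, 12) = 99604982880

Evaluate the triple product over i = 1..3, j = 1..6, k = 1..12. The factors are (2/1) · (3/2) · (4/3) · (5/4) · (6/5) · (7/6) · (8/7) · (9/8) · … (216 factors total). The numerators and denominators telescope so the product is an integer; carrying out the multiplication exactly gives PP(3, 6, 12) = 99604982880.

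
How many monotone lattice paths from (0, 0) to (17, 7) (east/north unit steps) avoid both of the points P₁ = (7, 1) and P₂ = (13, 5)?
Number of paths = 178720

Inclusion–exclusion. Total paths: C(24, 17) = 346104. Through P₁: C(8, 7)·C(16, 10) = 64064. Through P₂: C(18, 13)·C(6, 4) = 128520. Since P₁ is strictly southwest of P₂, a monotone path through both must visit P₁ then P₂; paths through both = C(8, 7)·C(10, 6)·C(6, 4) = 25200. Avoid both = 346104 − 64064 − 128520 + 25200 = 178720.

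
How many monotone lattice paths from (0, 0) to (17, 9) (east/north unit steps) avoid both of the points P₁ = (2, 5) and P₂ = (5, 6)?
Number of paths = 2871164

Inclusion–exclusion. Total paths: C(26, 17) = 3124550. Through P₁: C(7, 2)·C(19, 15) = 81396. Through P₂: C(11, 5)·C(15, 12) = 210210. Since P₁ is strictly southwest of P₂, a monotone path through both must visit P₁ then P₂; paths through both = C(7, 2)·C(4, 3)·C(15, 12) = 38220. Avoid both = 3124550 − 81396 − 210210 + 38220 = 2871164.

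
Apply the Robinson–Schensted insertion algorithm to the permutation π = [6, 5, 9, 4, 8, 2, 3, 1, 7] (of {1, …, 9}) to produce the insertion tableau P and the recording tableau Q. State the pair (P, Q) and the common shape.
P = [1, 3, 7] / [2, 8] / [4, 9] / [5] / [6];  Q = [1, 3, 9] / [2, 5] / [4, 7] / [6] / [8];  common shape = (3, 2, 2, 1, 1)

Row-insert the values π_1, π_2, … into P one at a time, bumping the leftmost entry strictly greater than the inserted value down to the next row. The recording tableau Q records, in position (i, j), the step at which that cell was added to P.
  Insert 6 (step 1): P = [6];  Q = [1]
  Insert 5 (step 2): P = [5] / [6];  Q = [1] / [2]
  Insert 9 (step 3): P = [5, 9] / [6];  Q = [1, 3] / [2]
  Insert 4 (step 4): P = [4, 9] / [5] / [6];  Q = [1, 3] / [2] / [4]
  Insert 8 (step 5): P = [4, 8] / [5, 9] / [6];  Q = [1, 3] / [2, 5] / [4]
  Insert 2 (step 6): P = [2, 8] / [4, 9] / [5] / [6];  Q = [1, 3] / [2, 5] / [4] / [6]
  Insert 3 (step 7): P = [2, 3] / [4, 8] / [5, 9] / [6];  Q = [1, 3] / [2, 5] / [4, 7] / [6]
  Insert 1 (step 8): P = [1, 3] / [2, 8] / [4, 9] / [5] / [6];  Q = [1, 3] / [2, 5] / [4, 7] / [6] / [8]
  Insert 7 (step 9): P = [1, 3, 7] / [2, 8] / [4, 9] / [5] / [6];  Q = [1, 3, 9] / [2, 5] / [4, 7] / [6] / [8]
Final shape: (3, 2, 2, 1, 1).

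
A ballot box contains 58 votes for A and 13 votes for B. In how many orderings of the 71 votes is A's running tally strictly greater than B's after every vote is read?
Strict-lead orderings = 36826940971800

Total orderings of the 71 votes with 58 for A: C(71, 58) = 58104729088840. By the Bertrand ballot formula (Cycle Lemma / reflection principle), the number of orderings in which A is strictly ahead of B throughout is (p − q)/(p + q) · C(p + q, p) = (58 − 13)/(58 + 13) · 58104729088840 = 36826940971800.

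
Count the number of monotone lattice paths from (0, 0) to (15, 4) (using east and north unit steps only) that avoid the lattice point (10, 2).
Number of paths = 2490

Total paths from (0, 0) to (15, 4): C(19, 15) = 3876. Paths through (10, 2): (paths (0, 0) → (10, 2)) × (paths (10, 2) → (15, 4)) = C(12, 10) · C(7, 5) = 66 · 21 = 1386. Avoidance count = 3876 − 1386 = 2490.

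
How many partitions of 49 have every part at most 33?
p(49, parts ≤ 33) = 172841

Use the recurrence p(n, m) = p(n, m−1) + p(n−m, m): either the largest part is < m (count p(n, m−1)) or the largest part is exactly m (remove one copy of m, count p(n−m, m)). With p(0, ·) = 1 this gives p(49, parts ≤ 33) = 172841. (By conjugating Young diagrams, this also counts partitions of 49 into at most 33 parts.)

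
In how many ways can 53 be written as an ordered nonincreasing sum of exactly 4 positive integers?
p(53, 4 parts) = 1089

Partitions of n into exactly k parts are in bijection with partitions of n − k into at most k parts (subtract 1 from each part). So p(53, exactly 4) = p(49, parts ≤ 4). Computing via the recurrence p(m, j) = p(m, j−1) + p(m−j, j) gives 1089.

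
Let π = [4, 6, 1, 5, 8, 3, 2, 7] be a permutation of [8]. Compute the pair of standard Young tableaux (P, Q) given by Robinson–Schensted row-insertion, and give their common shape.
P = [1, 2, 7] / [3, 5, 8] / [4] / [6];  Q = [1, 2, 5] / [3, 4, 8] / [6] / [7];  common shape = (3, 3, 1, 1)

Row-insert the values π_1, π_2, … into P one at a time, bumping the leftmost entry strictly greater than the inserted value down to the next row. The recording tableau Q records, in position (i, j), the step at which that cell was added to P.
  Insert 4 (step 1): P = [4];  Q = [1]
  Insert 6 (step 2): P = [4, 6];  Q = [1, 2]
  Insert 1 (step 3): P = [1, 6] / [4];  Q = [1, 2] / [3]
  Insert 5 (step 4): P = [1, 5] / [4, 6];  Q = [1, 2] / [3, 4]
  Insert 8 (step 5): P = [1, 5, 8] / [4, 6];  Q = [1, 2, 5] / [3, 4]
  Insert 3 (step 6): P = [1, 3, 8] / [4, 5] / [6];  Q = [1, 2, 5] / [3, 4] / [6]
  Insert 2 (step 7): P = [1, 2, 8] / [3, 5] / [4] / [6];  Q = [1, 2, 5] / [3, 4] / [6] / [7]
  Insert 7 (step 8): P = [1, 2, 7] / [3, 5, 8] / [4] / [6];  Q = [1, 2, 5] / [3, 4, 8] / [6] / [7]
Final shape: (3, 3, 1, 1).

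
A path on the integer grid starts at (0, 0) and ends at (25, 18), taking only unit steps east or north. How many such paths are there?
Number of paths = 608359048206

A monotone lattice path from (0, 0) to (25, 18) consists of 25 east steps and 18 north steps in some order, so it is determined by which 25 of the 43 steps are east. The count is C(43, 25) = 608359048206.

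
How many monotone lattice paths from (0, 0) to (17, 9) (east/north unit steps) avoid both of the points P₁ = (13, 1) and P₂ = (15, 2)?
Number of paths = 3114236

Inclusion–exclusion. Total paths: C(26, 17) = 3124550. Through P₁: C(14, 13)·C(12, 4) = 6930. Through P₂: C(17, 15)·C(9, 2) = 4896. Since P₁ is strictly southwest of P₂, a monotone path through both must visit P₁ then P₂; paths through both = C(14, 13)·C(3, 2)·C(9, 2) = 1512. Avoid both = 3124550 − 6930 − 4896 + 1512 = 3114236.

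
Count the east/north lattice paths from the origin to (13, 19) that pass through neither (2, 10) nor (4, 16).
Number of paths = 335628900

Inclusion–exclusion. Total paths: C(32, 13) = 347373600. Through P₁: C(12, 2)·C(20, 11) = 11085360. Through P₂: C(20, 4)·C(12, 9) = 1065900. Since P₁ is strictly southwest of P₂, a monotone path through both must visit P₁ then P₂; paths through both = C(12, 2)·C(8, 2)·C(12, 9) = 406560. Avoid both = 347373600 − 11085360 − 1065900 + 406560 = 335628900.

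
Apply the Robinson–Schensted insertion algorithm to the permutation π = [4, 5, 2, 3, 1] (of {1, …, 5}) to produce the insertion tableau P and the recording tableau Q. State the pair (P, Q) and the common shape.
P = [1, 3] / [2, 5] / [4];  Q = [1, 2] / [3, 4] / [5];  common shape = (2, 2, 1)

Row-insert the values π_1, π_2, … into P one at a time, bumping the leftmost entry strictly greater than the inserted value down to the next row. The recording tableau Q records, in position (i, j), the step at which that cell was added to P.
  Insert 4 (step 1): P = [4];  Q = [1]
  Insert 5 (step 2): P = [4, 5];  Q = [1, 2]
  Insert 2 (step 3): P = [2, 5] / [4];  Q = [1, 2] / [3]
  Insert 3 (step 4): P = [2, 3] / [4, 5];  Q = [1, 2] / [3, 4]
  Insert 1 (step 5): P = [1, 3] / [2, 5] / [4];  Q = [1, 2] / [3, 4] / [5]
Final shape: (2, 2, 1).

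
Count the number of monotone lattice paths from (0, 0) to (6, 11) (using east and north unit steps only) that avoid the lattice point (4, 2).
Number of paths = 11551

Total paths from (0, 0) to (6, 11): C(17, 6) = 12376. Paths through (4, 2): (paths (0, 0) → (4, 2)) × (paths (4, 2) → (6, 11)) = C(6, 4) · C(11, 2) = 15 · 55 = 825. Avoidance count = 12376 − 825 = 11551.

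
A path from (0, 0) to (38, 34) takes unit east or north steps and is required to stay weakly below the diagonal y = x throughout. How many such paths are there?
Number of paths = 50841248199001927800

By the reflection principle (André's argument), the number of monotone paths to (38, 34) with n ≤ m that never go above y = x is C(72, 38) − C(72, 39) = 396561735952215036840 − 345720487753213109040 = 50841248199001927800.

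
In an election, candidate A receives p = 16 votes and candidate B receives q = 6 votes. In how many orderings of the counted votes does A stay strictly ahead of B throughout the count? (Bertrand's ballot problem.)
Strict-lead orderings = 33915

Total orderings of the 22 votes with 16 for A: C(22, 16) = 74613. By the Bertrand ballot formula (Cycle Lemma / reflection principle), the number of orderings in which A is strictly ahead of B throughout is (p − q)/(p + q) · C(p + q, p) = (16 − 6)/(16 + 6) · 74613 = 33915.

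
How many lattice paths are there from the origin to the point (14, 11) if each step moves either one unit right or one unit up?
Number of paths = 4457400

A monotone lattice path from (0, 0) to (14, 11) consists of 14 east steps and 11 north steps in some order, so it is determined by which 14 of the 25 steps are east. The count is C(25, 14) = 4457400.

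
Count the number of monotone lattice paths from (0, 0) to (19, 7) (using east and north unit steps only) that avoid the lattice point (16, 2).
Number of paths = 649232

Total paths from (0, 0) to (19, 7): C(26, 19) = 657800. Paths through (16, 2): (paths (0, 0) → (16, 2)) × (paths (16, 2) → (19, 7)) = C(18, 16) · C(8, 3) = 153 · 56 = 8568. Avoidance count = 657800 − 8568 = 649232.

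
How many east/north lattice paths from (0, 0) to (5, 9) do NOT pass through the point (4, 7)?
Number of paths = 1012

Total paths from (0, 0) to (5, 9): C(14, 5) = 2002. Paths through (4, 7): (paths (0, 0) → (4, 7)) × (paths (4, 7) → (5, 9)) = C(11, 4) · C(3, 1) = 330 · 3 = 990. Avoidance count = 2002 − 990 = 1012.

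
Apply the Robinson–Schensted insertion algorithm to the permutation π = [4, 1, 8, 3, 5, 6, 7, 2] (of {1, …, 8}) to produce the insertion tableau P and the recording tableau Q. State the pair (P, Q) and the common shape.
P = [1, 2, 5, 6, 7] / [3, 8] / [4];  Q = [1, 3, 5, 6, 7] / [2, 4] / [8];  common shape = (5, 2, 1)

Row-insert the values π_1, π_2, … into P one at a time, bumping the leftmost entry strictly greater than the inserted value down to the next row. The recording tableau Q records, in position (i, j), the step at which that cell was added to P.
  Insert 4 (step 1): P = [4];  Q = [1]
  Insert 1 (step 2): P = [1] / [4];  Q = [1] / [2]
  Insert 8 (step 3): P = [1, 8] / [4];  Q = [1, 3] / [2]
  Insert 3 (step 4): P = [1, 3] / [4, 8];  Q = [1, 3] / [2, 4]
  Insert 5 (step 5): P = [1, 3, 5] / [4, 8];  Q = [1, 3, 5] / [2, 4]
  Insert 6 (step 6): P = [1, 3, 5, 6] / [4, 8];  Q = [1, 3, 5, 6] / [2, 4]
  Insert 7 (step 7): P = [1, 3, 5, 6, 7] / [4, 8];  Q = [1, 3, 5, 6, 7] / [2, 4]
  Insert 2 (step 8): P = [1, 2, 5, 6, 7] / [3, 8] / [4];  Q = [1, 3, 5, 6, 7] / [2, 4] / [8]
Final shape: (5, 2, 1).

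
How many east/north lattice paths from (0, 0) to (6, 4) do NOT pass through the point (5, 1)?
Number of paths = 186

Total paths from (0, 0) to (6, 4): C(10, 6) = 210. Paths through (5, 1): (paths (0, 0) → (5, 1)) × (paths (5, 1) → (6, 4)) = C(6, 5) · C(4, 1) = 6 · 4 = 24. Avoidance count = 210 − 24 = 186.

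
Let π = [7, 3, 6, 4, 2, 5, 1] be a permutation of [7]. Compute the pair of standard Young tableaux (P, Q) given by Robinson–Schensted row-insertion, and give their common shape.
P = [1, 4, 5] / [2] / [3] / [6] / [7];  Q = [1, 3, 6] / [2] / [4] / [5] / [7];  common shape = (3, 1, 1, 1, 1)

Row-insert the values π_1, π_2, … into P one at a time, bumping the leftmost entry strictly greater than the inserted value down to the next row. The recording tableau Q records, in position (i, j), the step at which that cell was added to P.
  Insert 7 (step 1): P = [7];  Q = [1]
  Insert 3 (step 2): P = [3] / [7];  Q = [1] / [2]
  Insert 6 (step 3): P = [3, 6] / [7];  Q = [1, 3] / [2]
  Insert 4 (step 4): P = [3, 4] / [6] / [7];  Q = [1, 3] / [2] / [4]
  Insert 2 (step 5): P = [2, 4] / [3] / [6] / [7];  Q = [1, 3] / [2] / [4] / [5]
  Insert 5 (step 6): P = [2, 4, 5] / [3] / [6] / [7];  Q = [1, 3, 6] / [2] / [4] / [5]
  Insert 1 (step 7): P = [1, 4, 5] / [2] / [3] / [6] / [7];  Q = [1, 3, 6] / [2] / [4] / [5] / [7]
Final shape: (3, 1, 1, 1, 1).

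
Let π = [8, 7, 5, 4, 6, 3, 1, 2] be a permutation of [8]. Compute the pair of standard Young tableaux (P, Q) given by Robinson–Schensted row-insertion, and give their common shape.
P = [1, 2] / [3, 6] / [4] / [5] / [7] / [8];  Q = [1, 5] / [2, 8] / [3] / [4] / [6] / [7];  common shape = (2, 2, 1, 1, 1, 1)

Row-insert the values π_1, π_2, … into P one at a time, bumping the leftmost entry strictly greater than the inserted value down to the next row. The recording tableau Q records, in position (i, j), the step at which that cell was added to P.
  Insert 8 (step 1): P = [8];  Q = [1]
  Insert 7 (step 2): P = [7] / [8];  Q = [1] / [2]
  Insert 5 (step 3): P = [5] / [7] / [8];  Q = [1] / [2] / [3]
  Insert 4 (step 4): P = [4] / [5] / [7] / [8];  Q = [1] / [2] / [3] / [4]
  Insert 6 (step 5): P = [4, 6] / [5] / [7] / [8];  Q = [1, 5] / [2] / [3] / [4]
  Insert 3 (step 6): P = [3, 6] / [4] / [5] / [7] / [8];  Q = [1, 5] / [2] / [3] / [4] / [6]
  Insert 1 (step 7): P = [1, 6] / [3] / [4] / [5] / [7] / [8];  Q = [1, 5] / [2] / [3] / [4] / [6] / [7]
  Insert 2 (step 8): P = [1, 2] / [3, 6] / [4] / [5] / [7] / [8];  Q = [1, 5] / [2, 8] / [3] / [4] / [6] / [7]
Final shape: (2, 2, 1, 1, 1, 1).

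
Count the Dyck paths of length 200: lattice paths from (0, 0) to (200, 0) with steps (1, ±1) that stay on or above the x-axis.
C_100 = 896519947090131496687170070074100632420837521538745909320

These Dyck paths are counted by the Catalan number C_n = (1/(n + 1)) · C(2n, n). For n = 100: C_100 = (1/101) · C(200, 100) = 90548514656103281165404177077484163874504589675413336841320/101 = 896519947090131496687170070074100632420837521538745909320.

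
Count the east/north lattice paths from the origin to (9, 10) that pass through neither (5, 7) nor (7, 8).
Number of paths = 40304

Inclusion–exclusion. Total paths: C(19, 9) = 92378. Through P₁: C(12, 5)·C(7, 4) = 27720. Through P₂: C(15, 7)·C(4, 2) = 38610. Since P₁ is strictly southwest of P₂, a monotone path through both must visit P₁ then P₂; paths through both = C(12, 5)·C(3, 2)·C(4, 2) = 14256. Avoid both = 92378 − 27720 − 38610 + 14256 = 40304.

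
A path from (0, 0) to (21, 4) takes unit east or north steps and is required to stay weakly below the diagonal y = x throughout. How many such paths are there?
Number of paths = 10350

By the reflection principle (André's argument), the number of monotone paths to (21, 4) with n ≤ m that never go above y = x is C(25, 21) − C(25, 22) = 12650 − 2300 = 10350.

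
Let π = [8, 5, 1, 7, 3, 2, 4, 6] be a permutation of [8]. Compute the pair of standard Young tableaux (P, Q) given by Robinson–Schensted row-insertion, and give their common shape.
P = [1, 2, 4, 6] / [3, 7] / [5] / [8];  Q = [1, 4, 7, 8] / [2, 5] / [3] / [6];  common shape = (4, 2, 1, 1)

Row-insert the values π_1, π_2, … into P one at a time, bumping the leftmost entry strictly greater than the inserted value down to the next row. The recording tableau Q records, in position (i, j), the step at which that cell was added to P.
  Insert 8 (step 1): P = [8];  Q = [1]
  Insert 5 (step 2): P = [5] / [8];  Q = [1] / [2]
  Insert 1 (step 3): P = [1] / [5] / [8];  Q = [1] / [2] / [3]
  Insert 7 (step 4): P = [1, 7] / [5] / [8];  Q = [1, 4] / [2] / [3]
  Insert 3 (step 5): P = [1, 3] / [5, 7] / [8];  Q = [1, 4] / [2, 5] / [3]
  Insert 2 (step 6): P = [1, 2] / [3, 7] / [5] / [8];  Q = [1, 4] / [2, 5] / [3] / [6]
  Insert 4 (step 7): P = [1, 2, 4] / [3, 7] / [5] / [8];  Q = [1, 4, 7] / [2, 5] / [3] / [6]
  Insert 6 (step 8): P = [1, 2, 4, 6] / [3, 7] / [5] / [8];  Q = [1, 4, 7, 8] / [2, 5] / [3] / [6]
Final shape: (4, 2, 1, 1).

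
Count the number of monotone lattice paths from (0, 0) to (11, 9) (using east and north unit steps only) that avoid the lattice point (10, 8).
Number of paths = 80444

Total paths from (0, 0) to (11, 9): C(20, 11) = 167960. Paths through (10, 8): (paths (0, 0) → (10, 8)) × (paths (10, 8) → (11, 9)) = C(18, 10) · C(2, 1) = 43758 · 2 = 87516. Avoidance count = 167960 − 87516 = 80444.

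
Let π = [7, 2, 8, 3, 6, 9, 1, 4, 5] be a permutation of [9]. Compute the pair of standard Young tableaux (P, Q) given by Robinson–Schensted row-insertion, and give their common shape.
P = [1, 3, 4, 5] / [2, 6, 9] / [7, 8];  Q = [1, 3, 5, 6] / [2, 4, 9] / [7, 8];  common shape = (4, 3, 2)

Row-insert the values π_1, π_2, … into P one at a time, bumping the leftmost entry strictly greater than the inserted value down to the next row. The recording tableau Q records, in position (i, j), the step at which that cell was added to P.
  Insert 7 (step 1): P = [7];  Q = [1]
  Insert 2 (step 2): P = [2] / [7];  Q = [1] / [2]
  Insert 8 (step 3): P = [2, 8] / [7];  Q = [1, 3] / [2]
  Insert 3 (step 4): P = [2, 3] / [7, 8];  Q = [1, 3] / [2, 4]
  Insert 6 (step 5): P = [2, 3, 6] / [7, 8];  Q = [1, 3, 5] / [2, 4]
  Insert 9 (step 6): P = [2, 3, 6, 9] / [7, 8];  Q = [1, 3, 5, 6] / [2, 4]
  Insert 1 (step 7): P = [1, 3, 6, 9] / [2, 8] / [7];  Q = [1, 3, 5, 6] / [2, 4] / [7]
  Insert 4 (step 8): P = [1, 3, 4, 9] / [2, 6] / [7, 8];  Q = [1, 3, 5, 6] / [2, 4] / [7, 8]
  Insert 5 (step 9): P = [1, 3, 4, 5] / [2, 6, 9] / [7, 8];  Q = [1, 3, 5, 6] / [2, 4, 9] / [7, 8]
Final shape: (4, 3, 2).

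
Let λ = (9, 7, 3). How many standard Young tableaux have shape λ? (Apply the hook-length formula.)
# SYT of shape (9, 7, 3) = 1511640

Hook-length formula: f^λ = n! / Π hook(c), product over all cells c of the Young diagram. For λ = (9, 7, 3), n = 19 boxes. Hook lengths by row (left-to-right, top-to-bottom): [11, 10, 9, 7, 6, 5, 4, 2, 1]; [8, 7, 6, 4, 3, 2, 1]; [3, 2, 1]. Product of hooks = 80472268800. So f^λ = 19! / 80472268800 = 121645100408832000 / 80472268800 = 1511640.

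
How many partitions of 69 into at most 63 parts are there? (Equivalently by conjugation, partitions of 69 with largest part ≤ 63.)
p(69, parts ≤ 63) = 3554326

Use the recurrence p(n, m) = p(n, m−1) + p(n−m, m): either the largest part is < m (count p(n, m−1)) or the largest part is exactly m (remove one copy of m, count p(n−m, m)). With p(0, ·) = 1 this gives p(69, parts ≤ 63) = 3554326. (By conjugating Young diagrams, this also counts partitions of 69 into at most 63 parts.)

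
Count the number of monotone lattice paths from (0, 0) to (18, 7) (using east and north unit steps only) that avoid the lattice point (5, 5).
Number of paths = 454240

Total paths from (0, 0) to (18, 7): C(25, 18) = 480700. Paths through (5, 5): (paths (0, 0) → (5, 5)) × (paths (5, 5) → (18, 7)) = C(10, 5) · C(15, 13) = 252 · 105 = 26460. Avoidance count = 480700 − 26460 = 454240.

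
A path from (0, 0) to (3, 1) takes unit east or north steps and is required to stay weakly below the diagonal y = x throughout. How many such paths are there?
Number of paths = 3

By the reflection principle (André's argument), the number of monotone paths to (3, 1) with n ≤ m that never go above y = x is C(4, 3) − C(4, 4) = 4 − 1 = 3.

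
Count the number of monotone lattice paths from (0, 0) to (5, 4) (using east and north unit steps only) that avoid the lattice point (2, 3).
Number of paths = 86

Total paths from (0, 0) to (5, 4): C(9, 5) = 126. Paths through (2, 3): (paths (0, 0) → (2, 3)) × (paths (2, 3) → (5, 4)) = C(5, 2) · C(4, 3) = 10 · 4 = 40. Avoidance count = 126 − 40 = 86.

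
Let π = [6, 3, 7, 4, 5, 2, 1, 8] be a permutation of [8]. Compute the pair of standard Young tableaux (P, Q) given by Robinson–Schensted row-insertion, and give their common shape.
P = [1, 4, 5, 8] / [2, 7] / [3] / [6];  Q = [1, 3, 5, 8] / [2, 4] / [6] / [7];  common shape = (4, 2, 1, 1)

Row-insert the values π_1, π_2, … into P one at a time, bumping the leftmost entry strictly greater than the inserted value down to the next row. The recording tableau Q records, in position (i, j), the step at which that cell was added to P.
  Insert 6 (step 1): P = [6];  Q = [1]
  Insert 3 (step 2): P = [3] / [6];  Q = [1] / [2]
  Insert 7 (step 3): P = [3, 7] / [6];  Q = [1, 3] / [2]
  Insert 4 (step 4): P = [3, 4] / [6, 7];  Q = [1, 3] / [2, 4]
  Insert 5 (step 5): P = [3, 4, 5] / [6, 7];  Q = [1, 3, 5] / [2, 4]
  Insert 2 (step 6): P = [2, 4, 5] / [3, 7] / [6];  Q = [1, 3, 5] / [2, 4] / [6]
  Insert 1 (step 7): P = [1, 4, 5] / [2, 7] / [3] / [6];  Q = [1, 3, 5] / [2, 4] / [6] / [7]
  Insert 8 (step 8): P = [1, 4, 5, 8] / [2, 7] / [3] / [6];  Q = [1, 3, 5, 8] / [2, 4] / [6] / [7]
Final shape: (4, 2, 1, 1).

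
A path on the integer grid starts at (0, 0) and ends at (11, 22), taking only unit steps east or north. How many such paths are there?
Number of paths = 193536720

A monotone lattice path from (0, 0) to (11, 22) consists of 11 east steps and 22 north steps in some order, so it is determined by which 11 of the 33 steps are east. The count is C(33, 11) = 193536720.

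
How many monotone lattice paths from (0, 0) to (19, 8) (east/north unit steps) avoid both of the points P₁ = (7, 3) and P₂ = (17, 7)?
Number of paths = 799563

Inclusion–exclusion. Total paths: C(27, 19) = 2220075. Through P₁: C(10, 7)·C(17, 12) = 742560. Through P₂: C(24, 17)·C(3, 2) = 1038312. Since P₁ is strictly southwest of P₂, a monotone path through both must visit P₁ then P₂; paths through both = C(10, 7)·C(14, 10)·C(3, 2) = 360360. Avoid both = 2220075 − 742560 − 1038312 + 360360 = 799563.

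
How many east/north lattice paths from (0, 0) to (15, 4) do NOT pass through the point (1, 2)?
Number of paths = 3516

Total paths from (0, 0) to (15, 4): C(19, 15) = 3876. Paths through (1, 2): (paths (0, 0) → (1, 2)) × (paths (1, 2) → (15, 4)) = C(3, 1) · C(16, 14) = 3 · 120 = 360. Avoidance count = 3876 − 360 = 3516.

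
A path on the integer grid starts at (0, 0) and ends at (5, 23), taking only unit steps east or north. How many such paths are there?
Number of paths = 98280

A monotone lattice path from (0, 0) to (5, 23) consists of 5 east steps and 23 north steps in some order, so it is determined by which 5 of the 28 steps are east. The count is C(28, 5) = 98280.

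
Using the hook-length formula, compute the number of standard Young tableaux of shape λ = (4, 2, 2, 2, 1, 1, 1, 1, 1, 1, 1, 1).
# SYT of shape (4, 2, 2, 2, 1, 1, 1, 1, 1, 1, 1, 1) = 111384

Hook-length formula: f^λ = n! / Π hook(c), product over all cells c of the Young diagram. For λ = (4, 2, 2, 2, 1, 1, 1, 1, 1, 1, 1, 1), n = 18 boxes. Hook lengths by row (left-to-right, top-to-bottom): [15, 6, 2, 1]; [12, 3]; [11, 2]; [10, 1]; [8]; [7]; [6]; [5]; [4]; [3]; [2]; [1]. Product of hooks = 57480192000. So f^λ = 18! / 57480192000 = 6402373705728000 / 57480192000 = 111384.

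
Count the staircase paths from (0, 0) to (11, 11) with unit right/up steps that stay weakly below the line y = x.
C_11 = 58786

These NE paths below the diagonal are counted by the Catalan number C_n = (1/(n + 1)) · C(2n, n). For n = 11: C_11 = (1/12) · C(22, 11) = 705432/12 = 58786.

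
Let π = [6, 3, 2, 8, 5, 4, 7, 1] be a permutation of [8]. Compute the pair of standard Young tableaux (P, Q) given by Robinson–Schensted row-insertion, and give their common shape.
P = [1, 4, 7] / [2, 5] / [3, 8] / [6];  Q = [1, 4, 7] / [2, 5] / [3, 6] / [8];  common shape = (3, 2, 2, 1)

Row-insert the values π_1, π_2, … into P one at a time, bumping the leftmost entry strictly greater than the inserted value down to the next row. The recording tableau Q records, in position (i, j), the step at which that cell was added to P.
  Insert 6 (step 1): P = [6];  Q = [1]
  Insert 3 (step 2): P = [3] / [6];  Q = [1] / [2]
  Insert 2 (step 3): P = [2] / [3] / [6];  Q = [1] / [2] / [3]
  Insert 8 (step 4): P = [2, 8] / [3] / [6];  Q = [1, 4] / [2] / [3]
  Insert 5 (step 5): P = [2, 5] / [3, 8] / [6];  Q = [1, 4] / [2, 5] / [3]
  Insert 4 (step 6): P = [2, 4] / [3, 5] / [6, 8];  Q = [1, 4] / [2, 5] / [3, 6]
  Insert 7 (step 7): P = [2, 4, 7] / [3, 5] / [6, 8];  Q = [1, 4, 7] / [2, 5] / [3, 6]
  Insert 1 (step 8): P = [1, 4, 7] / [2, 5] / [3, 8] / [6];  Q = [1, 4, 7] / [2, 5] / [3, 6] / [8]
Final shape: (3, 2, 2, 1).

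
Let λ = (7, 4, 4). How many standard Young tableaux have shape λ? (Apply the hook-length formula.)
# SYT of shape (7, 4, 4) = 25025

Hook-length formula: f^λ = n! / Π hook(c), product over all cells c of the Young diagram. For λ = (7, 4, 4), n = 15 boxes. Hook lengths by row (left-to-right, top-to-bottom): [9, 8, 7, 6, 3, 2, 1]; [5, 4, 3, 2]; [4, 3, 2, 1]. Product of hooks = 52254720. So f^λ = 15! / 52254720 = 1307674368000 / 52254720 = 25025.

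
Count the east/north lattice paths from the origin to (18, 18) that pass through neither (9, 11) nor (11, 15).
Number of paths = 6528861700

Inclusion–exclusion. Total paths: C(36, 18) = 9075135300. Through P₁: C(20, 9)·C(16, 9) = 1921462400. Through P₂: C(26, 11)·C(10, 7) = 927139200. Since P₁ is strictly southwest of P₂, a monotone path through both must visit P₁ then P₂; paths through both = C(20, 9)·C(6, 2)·C(10, 7) = 302328000. Avoid both = 9075135300 − 1921462400 − 927139200 + 302328000 = 6528861700.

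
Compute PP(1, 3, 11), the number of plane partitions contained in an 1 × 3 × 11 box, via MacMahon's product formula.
PP(1, 3, 11) = 364

Evaluate the triple product over i = 1..1, j = 1..3, k = 1..11. The factors are (2/1) · (3/2) · (4/3) · (5/4) · (6/5) · (7/6) · (8/7) · (9/8) · … (33 factors total). The numerators and denominators telescope so the product is an integer; carrying out the multiplication exactly gives PP(1, 3, 11) = 364.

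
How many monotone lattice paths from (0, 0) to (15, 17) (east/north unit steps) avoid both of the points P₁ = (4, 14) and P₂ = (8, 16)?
Number of paths = 559092312

Inclusion–exclusion. Total paths: C(32, 15) = 565722720. Through P₁: C(18, 4)·C(14, 11) = 1113840. Through P₂: C(24, 8)·C(8, 7) = 5883768. Since P₁ is strictly southwest of P₂, a monotone path through both must visit P₁ then P₂; paths through both = C(18, 4)·C(6, 4)·C(8, 7) = 367200. Avoid both = 565722720 − 1113840 − 5883768 + 367200 = 559092312.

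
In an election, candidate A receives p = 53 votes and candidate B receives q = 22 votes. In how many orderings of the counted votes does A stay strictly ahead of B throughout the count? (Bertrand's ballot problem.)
Strict-lead orderings = 2134132110284251752

Total orderings of the 75 votes with 53 for A: C(75, 53) = 5163222847461899400. By the Bertrand ballot formula (Cycle Lemma / reflection principle), the number of orderings in which A is strictly ahead of B throughout is (p − q)/(p + q) · C(p + q, p) = (53 − 22)/(53 + 22) · 5163222847461899400 = 2134132110284251752.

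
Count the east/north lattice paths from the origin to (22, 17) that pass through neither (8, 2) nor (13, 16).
Number of paths = 46857567060

Inclusion–exclusion. Total paths: C(39, 22) = 51021117810. Through P₁: C(10, 8)·C(29, 14) = 3490144200. Through P₂: C(29, 13)·C(10, 9) = 678639150. Since P₁ is strictly southwest of P₂, a monotone path through both must visit P₁ then P₂; paths through both = C(10, 8)·C(19, 5)·C(10, 9) = 5232600. Avoid both = 51021117810 − 3490144200 − 678639150 + 5232600 = 46857567060.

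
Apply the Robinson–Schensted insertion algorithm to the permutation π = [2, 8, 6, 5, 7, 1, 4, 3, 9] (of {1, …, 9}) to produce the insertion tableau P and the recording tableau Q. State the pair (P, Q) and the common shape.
P = [1, 3, 7, 9] / [2, 4] / [5] / [6] / [8];  Q = [1, 2, 5, 9] / [3, 7] / [4] / [6] / [8];  common shape = (4, 2, 1, 1, 1)

Row-insert the values π_1, π_2, … into P one at a time, bumping the leftmost entry strictly greater than the inserted value down to the next row. The recording tableau Q records, in position (i, j), the step at which that cell was added to P.
  Insert 2 (step 1): P = [2];  Q = [1]
  Insert 8 (step 2): P = [2, 8];  Q = [1, 2]
  Insert 6 (step 3): P = [2, 6] / [8];  Q = [1, 2] / [3]
  Insert 5 (step 4): P = [2, 5] / [6] / [8];  Q = [1, 2] / [3] / [4]
  Insert 7 (step 5): P = [2, 5, 7] / [6] / [8];  Q = [1, 2, 5] / [3] / [4]
  Insert 1 (step 6): P = [1, 5, 7] / [2] / [6] / [8];  Q = [1, 2, 5] / [3] / [4] / [6]
  Insert 4 (step 7): P = [1, 4, 7] / [2, 5] / [6] / [8];  Q = [1, 2, 5] / [3, 7] / [4] / [6]
  Insert 3 (step 8): P = [1, 3, 7] / [2, 4] / [5] / [6] / [8];  Q = [1, 2, 5] / [3, 7] / [4] / [6] / [8]
  Insert 9 (step 9): P = [1, 3, 7, 9] / [2, 4] / [5] / [6] / [8];  Q = [1, 2, 5, 9] / [3, 7] / [4] / [6] / [8]
Final shape: (4, 2, 1, 1, 1).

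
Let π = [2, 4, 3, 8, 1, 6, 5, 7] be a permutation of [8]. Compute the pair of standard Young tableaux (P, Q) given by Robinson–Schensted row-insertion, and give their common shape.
P = [1, 3, 5, 7] / [2, 6] / [4, 8];  Q = [1, 2, 4, 8] / [3, 6] / [5, 7];  common shape = (4, 2, 2)

Row-insert the values π_1, π_2, … into P one at a time, bumping the leftmost entry strictly greater than the inserted value down to the next row. The recording tableau Q records, in position (i, j), the step at which that cell was added to P.
  Insert 2 (step 1): P = [2];  Q = [1]
  Insert 4 (step 2): P = [2, 4];  Q = [1, 2]
  Insert 3 (step 3): P = [2, 3] / [4];  Q = [1, 2] / [3]
  Insert 8 (step 4): P = [2, 3, 8] / [4];  Q = [1, 2, 4] / [3]
  Insert 1 (step 5): P = [1, 3, 8] / [2] / [4];  Q = [1, 2, 4] / [3] / [5]
  Insert 6 (step 6): P = [1, 3, 6] / [2, 8] / [4];  Q = [1, 2, 4] / [3, 6] / [5]
  Insert 5 (step 7): P = [1, 3, 5] / [2, 6] / [4, 8];  Q = [1, 2, 4] / [3, 6] / [5, 7]
  Insert 7 (step 8): P = [1, 3, 5, 7] / [2, 6] / [4, 8];  Q = [1, 2, 4, 8] / [3, 6] / [5, 7]
Final shape: (4, 2, 2).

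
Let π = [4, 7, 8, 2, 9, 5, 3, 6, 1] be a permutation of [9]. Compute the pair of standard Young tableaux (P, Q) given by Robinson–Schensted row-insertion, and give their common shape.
P = [1, 3, 6, 9] / [2, 5, 8] / [4] / [7];  Q = [1, 2, 3, 5] / [4, 6, 8] / [7] / [9];  common shape = (4, 3, 1, 1)

Row-insert the values π_1, π_2, … into P one at a time, bumping the leftmost entry strictly greater than the inserted value down to the next row. The recording tableau Q records, in position (i, j), the step at which that cell was added to P.
  Insert 4 (step 1): P = [4];  Q = [1]
  Insert 7 (step 2): P = [4, 7];  Q = [1, 2]
  Insert 8 (step 3): P = [4, 7, 8];  Q = [1, 2, 3]
  Insert 2 (step 4): P = [2, 7, 8] / [4];  Q = [1, 2, 3] / [4]
  Insert 9 (step 5): P = [2, 7, 8, 9] / [4];  Q = [1, 2, 3, 5] / [4]
  Insert 5 (step 6): P = [2, 5, 8, 9] / [4, 7];  Q = [1, 2, 3, 5] / [4, 6]
  Insert 3 (step 7): P = [2, 3, 8, 9] / [4, 5] / [7];  Q = [1, 2, 3, 5] / [4, 6] / [7]
  Insert 6 (step 8): P = [2, 3, 6, 9] / [4, 5, 8] / [7];  Q = [1, 2, 3, 5] / [4, 6, 8] / [7]
  Insert 1 (step 9): P = [1, 3, 6, 9] / [2, 5, 8] / [4] / [7];  Q = [1, 2, 3, 5] / [4, 6, 8] / [7] / [9]
Final shape: (4, 3, 1, 1).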